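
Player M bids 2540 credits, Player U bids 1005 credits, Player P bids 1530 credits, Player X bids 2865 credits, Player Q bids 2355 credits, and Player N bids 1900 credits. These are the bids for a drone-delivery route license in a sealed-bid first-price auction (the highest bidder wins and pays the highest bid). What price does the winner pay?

The winner pays 2865 credits.

Ranking the bids: Player X 2865 credits > Player M 2540 credits > Player Q 2355 credits > Player N 1900 credits > Player P 1530 credits > Player U 1005 credits.
Player X is the highest bidder, so Player X wins.
Under the first-price rule, the price is the highest bid: 2865 credits.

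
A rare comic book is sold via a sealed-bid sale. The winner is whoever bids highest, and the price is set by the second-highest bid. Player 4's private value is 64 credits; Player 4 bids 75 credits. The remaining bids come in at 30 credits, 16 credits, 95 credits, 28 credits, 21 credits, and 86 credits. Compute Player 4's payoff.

Highest competing bid: 95 credits.
Player 4's bid 75 credits is not the highest, so Player 4 loses, pays nothing, and earns zero payoff.

The bidder's payoff: 0 credits.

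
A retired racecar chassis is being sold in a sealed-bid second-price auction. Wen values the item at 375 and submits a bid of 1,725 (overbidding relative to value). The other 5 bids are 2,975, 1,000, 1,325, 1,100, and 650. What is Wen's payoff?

Highest competing bid: 2,975.
Wen's bid 1,725 is not the highest, so Wen loses, pays nothing, and earns zero payoff.

Payoff = 0.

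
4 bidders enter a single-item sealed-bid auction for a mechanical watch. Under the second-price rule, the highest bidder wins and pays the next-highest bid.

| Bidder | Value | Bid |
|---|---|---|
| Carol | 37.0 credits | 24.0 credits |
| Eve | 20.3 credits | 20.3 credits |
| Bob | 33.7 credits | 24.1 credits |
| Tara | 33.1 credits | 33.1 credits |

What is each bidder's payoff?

Payoffs: Carol 0.0 credits, Eve 0.0 credits, Bob 0.0 credits, Tara 9.0 credits.

Bids in descending order: Tara 33.1 credits, then Bob 24.1 credits, then Carol 24.0 credits, then Eve 20.3 credits.
Tara has the top bid and wins; the price is the second-highest bid, 24.1 credits.
Tara's payoff = 33.1 credits − 24.1 credits = 9.0 credits. All other bidders lose, so their payoff is 0.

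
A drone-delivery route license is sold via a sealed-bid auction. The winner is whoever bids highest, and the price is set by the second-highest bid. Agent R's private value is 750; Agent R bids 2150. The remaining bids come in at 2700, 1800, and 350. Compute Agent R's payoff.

Highest competing bid: 2700.
Agent R's bid 2150 is not the highest, so Agent R loses, pays nothing, and earns zero payoff.

Payoff = 0.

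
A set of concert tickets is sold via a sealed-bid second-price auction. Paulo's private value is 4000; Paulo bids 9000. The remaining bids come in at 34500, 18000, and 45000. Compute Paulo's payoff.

Highest competing bid: 45000.
Paulo's bid 9000 is not the highest, so Paulo loses, pays nothing, and earns zero payoff.

Payoff = 0.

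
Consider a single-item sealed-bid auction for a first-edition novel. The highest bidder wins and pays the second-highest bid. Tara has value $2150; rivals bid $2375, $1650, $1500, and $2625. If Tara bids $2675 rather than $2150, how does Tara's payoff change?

Payoff change: -$475.

The highest competing bid is $2625.
Bidding truthfully at $2150: the top bid is $2625 (a rival), so Tara loses. Payoff = $0.
Bidding $2675: Tara has the top bid, wins, and pays the second-highest bid $2625. Payoff = $2150 − $2625 = -$475.
Change = -$475 − $0 = -$475.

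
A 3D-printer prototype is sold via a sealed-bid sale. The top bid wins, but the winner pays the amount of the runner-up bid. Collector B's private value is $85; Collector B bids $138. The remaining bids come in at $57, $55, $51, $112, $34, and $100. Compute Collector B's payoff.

Payoff = -$27.

Highest competing bid: $112.
Collector B's bid $138 is the highest overall, so Collector B wins and pays the second-highest bid, $112.
Payoff = value − price = $85 − $112 = -$27.
Overbidding won the item at a price above value — truthful bidding would have avoided this loss.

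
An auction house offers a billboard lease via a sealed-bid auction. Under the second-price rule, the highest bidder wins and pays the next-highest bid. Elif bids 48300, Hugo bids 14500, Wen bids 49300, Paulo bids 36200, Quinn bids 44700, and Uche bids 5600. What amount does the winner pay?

Bids in descending order: Wen 49300, then Elif 48300, then Quinn 44700, then Paulo 36200, then Hugo 14500, then Uche 5600.
Wen has the highest bid, so Wen wins.
The second-highest bid is 48300, so that is what Wen pays.

The winner pays 48300.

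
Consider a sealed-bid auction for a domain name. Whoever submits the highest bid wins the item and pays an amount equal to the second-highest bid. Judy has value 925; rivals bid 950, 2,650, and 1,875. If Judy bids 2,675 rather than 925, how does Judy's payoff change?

-1,725

The highest competing bid is 2,650.
Bidding truthfully at 925: the top bid is 2,650 (a rival), so Judy loses. Payoff = 0.
Bidding 2,675: Judy has the top bid, wins, and pays the second-highest bid 2,650. Payoff = 925 − 2,650 = -1,725.
Change = -1,725 − 0 = -1,725.
Deviating from a truthful bid can only lose payoff in a second-price auction — never gain.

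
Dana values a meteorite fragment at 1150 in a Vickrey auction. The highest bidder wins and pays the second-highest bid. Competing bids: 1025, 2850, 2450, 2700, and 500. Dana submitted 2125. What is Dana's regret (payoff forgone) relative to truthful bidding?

Payoff forgone: 0.

The highest competing bid is 2850.
Bidding truthfully at 1150: the top bid is 2850 (a rival), so Dana loses. Payoff = 0.
Bidding 2125: the top bid is 2850 (a rival), so Dana loses. Payoff = 0.
Regret = truthful payoff − actual payoff = 0 − 0 = 0.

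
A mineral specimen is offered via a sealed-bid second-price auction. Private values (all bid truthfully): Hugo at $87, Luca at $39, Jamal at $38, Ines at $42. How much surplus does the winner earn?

$45

Ranking the bids: Hugo $87; Ines $42; Luca $39; Jamal $38.
Hugo wins with the top bid and pays the second-highest, $42.
Surplus = $87 − $42 = $45.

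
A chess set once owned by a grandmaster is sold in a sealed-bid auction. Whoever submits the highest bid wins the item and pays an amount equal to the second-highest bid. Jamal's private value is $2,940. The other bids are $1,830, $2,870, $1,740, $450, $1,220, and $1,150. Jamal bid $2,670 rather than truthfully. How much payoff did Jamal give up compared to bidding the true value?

The highest competing bid is $2,870.
Bidding truthfully at $2,940: Jamal has the top bid, wins, and pays the second-highest bid $2,870. Payoff = $2,940 − $2,870 = $70.
Bidding $2,670: the top bid is $2,870 (a rival), so Jamal loses. Payoff = $0.
Regret = truthful payoff − actual payoff = $70 − $0 = $70.
Deviating from a truthful bid can only lose payoff in a second-price auction — never gain.

Payoff forgone: $70.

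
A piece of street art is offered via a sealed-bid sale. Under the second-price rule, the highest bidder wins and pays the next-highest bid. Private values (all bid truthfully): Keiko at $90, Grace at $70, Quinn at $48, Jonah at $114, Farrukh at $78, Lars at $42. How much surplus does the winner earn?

Surplus = $24.

Ranking the bids: Jonah $114 > Keiko $90 > Farrukh $78 > Grace $70 > Quinn $48 > Lars $42.
Jonah wins with the top bid and pays the second-highest, $90.
Surplus = $114 − $90 = $24.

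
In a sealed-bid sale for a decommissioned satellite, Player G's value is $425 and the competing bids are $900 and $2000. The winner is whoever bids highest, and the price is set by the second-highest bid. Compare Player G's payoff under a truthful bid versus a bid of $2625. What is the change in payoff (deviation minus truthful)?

The highest competing bid is $2000.
Bidding truthfully at $425: the top bid is $2000 (a rival), so Player G loses. Payoff = $0.
Bidding $2625: Player G has the top bid, wins, and pays the second-highest bid $2000. Payoff = $425 − $2000 = -$1575.
Change = -$1575 − $0 = -$1575.
Deviating from a truthful bid can only lose payoff in a second-price auction — never gain.

-$1575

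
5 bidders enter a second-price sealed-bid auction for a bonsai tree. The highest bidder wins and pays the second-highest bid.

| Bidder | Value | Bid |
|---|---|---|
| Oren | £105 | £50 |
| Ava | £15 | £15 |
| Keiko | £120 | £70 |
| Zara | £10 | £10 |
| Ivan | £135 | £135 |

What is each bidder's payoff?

Oren £0, Ava £0, Keiko £0, Zara £0, Ivan £65.

Ranking the bids: Ivan £135 > Keiko £70 > Oren £50 > Ava £15 > Zara £10.
Ivan has the top bid and wins; the price is the second-highest bid, £70.
Ivan's payoff = £135 − £70 = £65. All other bidders lose, so their payoff is 0.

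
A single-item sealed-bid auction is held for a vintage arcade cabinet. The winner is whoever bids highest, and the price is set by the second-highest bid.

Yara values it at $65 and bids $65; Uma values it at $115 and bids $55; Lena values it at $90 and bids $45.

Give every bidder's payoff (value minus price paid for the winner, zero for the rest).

Payoffs: Yara $10, Uma $0, Lena $0.

Sorted high to low: Yara $65 > Uma $55 > Lena $45.
Yara has the top bid and wins; the price is the second-highest bid, $55.
Yara's payoff = $65 − $55 = $10. All other bidders lose, so their payoff is 0.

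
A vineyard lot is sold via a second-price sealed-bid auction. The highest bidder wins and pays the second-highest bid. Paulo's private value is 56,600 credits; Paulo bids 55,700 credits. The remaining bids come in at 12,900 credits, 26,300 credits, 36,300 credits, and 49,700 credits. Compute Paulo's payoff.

6,900 credits

Highest competing bid: 49,700 credits.
Paulo's bid 55,700 credits is the highest overall, so Paulo wins and pays the second-highest bid, 49,700 credits.
Payoff = value − price = 56,600 credits − 49,700 credits = 6,900 credits.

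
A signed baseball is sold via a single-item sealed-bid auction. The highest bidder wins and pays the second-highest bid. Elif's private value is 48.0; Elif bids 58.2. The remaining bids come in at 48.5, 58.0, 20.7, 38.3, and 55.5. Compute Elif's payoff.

Highest competing bid: 58.0.
Elif's bid 58.2 is the highest overall, so Elif wins and pays the second-highest bid, 58.0.
Payoff = value − price = 48.0 − 58.0 = -10.0.

Payoff = -10.0.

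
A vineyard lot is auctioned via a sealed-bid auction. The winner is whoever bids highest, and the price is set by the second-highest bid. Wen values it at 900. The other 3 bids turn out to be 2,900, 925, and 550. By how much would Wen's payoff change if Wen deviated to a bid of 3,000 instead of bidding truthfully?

The highest competing bid is 2,900.
Bidding truthfully at 900: the top bid is 2,900 (a rival), so Wen loses. Payoff = 0.
Bidding 3,000: Wen has the top bid, wins, and pays the second-highest bid 2,900. Payoff = 900 − 2,900 = -2,000.
Change = -2,000 − 0 = -2,000.

-2,000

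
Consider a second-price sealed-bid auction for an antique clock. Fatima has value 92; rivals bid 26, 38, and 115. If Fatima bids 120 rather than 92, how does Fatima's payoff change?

The highest competing bid is 115.
Bidding truthfully at 92: the top bid is 115 (a rival), so Fatima loses. Payoff = 0.
Bidding 120: Fatima has the top bid, wins, and pays the second-highest bid 115. Payoff = 92 − 115 = -23.
Change = -23 − 0 = -23.

Change in payoff: -23.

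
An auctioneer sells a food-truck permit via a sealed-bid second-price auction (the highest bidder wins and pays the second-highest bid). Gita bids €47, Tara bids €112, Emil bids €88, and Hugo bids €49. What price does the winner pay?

The winner pays €88.

Sorted high to low: Tara €112, then Emil €88, then Hugo €49, then Gita €47.
Tara is the highest bidder, so Tara wins.
Under the second-price rule, the price is the second-highest bid: €88.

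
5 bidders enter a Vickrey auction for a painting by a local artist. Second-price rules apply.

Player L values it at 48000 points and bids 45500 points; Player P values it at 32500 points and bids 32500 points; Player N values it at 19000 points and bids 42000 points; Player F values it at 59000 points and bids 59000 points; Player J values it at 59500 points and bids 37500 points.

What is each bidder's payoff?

Ranking the bids: Player F 59000 points; Player L 45500 points; Player N 42000 points; Player J 37500 points; Player P 32500 points.
Player F has the top bid and wins; the price is the second-highest bid, 45500 points.
Player F's payoff = 59000 points − 45500 points = 13500 points. All other bidders lose, so their payoff is 0.

Player L 0 points, Player P 0 points, Player N 0 points, Player F 13500 points, Player J 0 points.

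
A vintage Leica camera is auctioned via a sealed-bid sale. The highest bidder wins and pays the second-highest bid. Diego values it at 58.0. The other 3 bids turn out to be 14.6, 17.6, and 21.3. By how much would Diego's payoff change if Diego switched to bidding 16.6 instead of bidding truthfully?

The highest competing bid is 21.3.
Bidding truthfully at 58.0: Diego has the top bid, wins, and pays the second-highest bid 21.3. Payoff = 58.0 − 21.3 = 36.7.
Bidding 16.6: the top bid is 21.3 (a rival), so Diego loses. Payoff = 0.0.
Change = 0.0 − 36.7 = -36.7.
This is the dominant-strategy logic: truthful bidding weakly beats any alternative.

-36.7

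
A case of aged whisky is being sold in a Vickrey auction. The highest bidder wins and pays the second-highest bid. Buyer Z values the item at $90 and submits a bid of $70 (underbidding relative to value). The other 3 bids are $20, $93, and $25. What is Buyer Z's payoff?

Payoff = $0.

Highest competing bid: $93.
Buyer Z's bid $70 is not the highest, so Buyer Z loses, pays nothing, and earns zero payoff.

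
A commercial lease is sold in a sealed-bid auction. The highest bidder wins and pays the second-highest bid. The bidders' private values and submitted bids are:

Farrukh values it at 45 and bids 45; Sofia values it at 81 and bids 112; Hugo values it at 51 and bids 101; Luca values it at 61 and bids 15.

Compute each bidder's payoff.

Bids in descending order: Sofia 112; Hugo 101; Farrukh 45; Luca 15.
Sofia has the top bid and wins; the price is the second-highest bid, 101.
Sofia's payoff = 81 − 101 = -20. All other bidders lose, so their payoff is 0.

Payoffs: Farrukh 0, Sofia -20, Hugo 0, Luca 0.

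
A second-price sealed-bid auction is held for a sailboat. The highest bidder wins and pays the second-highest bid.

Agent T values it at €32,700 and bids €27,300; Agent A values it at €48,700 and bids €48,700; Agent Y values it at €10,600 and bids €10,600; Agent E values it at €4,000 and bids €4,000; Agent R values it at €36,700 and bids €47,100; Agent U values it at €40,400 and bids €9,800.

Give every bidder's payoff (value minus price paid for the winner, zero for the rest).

Ordered from highest: Agent A €48,700; Agent R €47,100; Agent T €27,300; Agent Y €10,600; Agent U €9,800; Agent E €4,000.
Agent A has the top bid and wins; the price is the second-highest bid, €47,100.
Agent A's payoff = €48,700 − €47,100 = €1,600. All other bidders lose, so their payoff is 0.

Agent T €0, Agent A €1,600, Agent Y €0, Agent E €0, Agent R €0, Agent U €0.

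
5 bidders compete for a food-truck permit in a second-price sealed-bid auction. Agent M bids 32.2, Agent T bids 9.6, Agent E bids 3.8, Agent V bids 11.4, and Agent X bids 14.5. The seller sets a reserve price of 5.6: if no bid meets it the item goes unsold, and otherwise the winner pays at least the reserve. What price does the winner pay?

14.5

Ordered from highest: Agent M 32.2, then Agent X 14.5, then Agent V 11.4, then Agent T 9.6, then Agent E 3.8.
Agent M has the highest bid, so Agent M wins.
The second-highest bid is 14.5, which exceeds the reserve, so that sets the price.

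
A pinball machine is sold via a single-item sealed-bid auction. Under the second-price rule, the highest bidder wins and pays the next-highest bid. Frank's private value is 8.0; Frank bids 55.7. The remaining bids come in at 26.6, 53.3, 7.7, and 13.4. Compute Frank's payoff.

Highest competing bid: 53.3.
Frank's bid 55.7 is the highest overall, so Frank wins and pays the second-highest bid, 53.3.
Payoff = value − price = 8.0 − 53.3 = -45.3.
Overbidding won the item at a price above value — truthful bidding would have avoided this loss.

Payoff = -45.3.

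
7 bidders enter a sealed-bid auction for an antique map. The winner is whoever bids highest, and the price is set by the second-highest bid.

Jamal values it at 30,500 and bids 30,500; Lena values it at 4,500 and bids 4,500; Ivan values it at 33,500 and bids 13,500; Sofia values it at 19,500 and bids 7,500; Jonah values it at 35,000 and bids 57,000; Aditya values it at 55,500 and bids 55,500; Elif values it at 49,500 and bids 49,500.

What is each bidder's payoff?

Ranking the bids: Jonah 57,000 > Aditya 55,500 > Elif 49,500 > Jamal 30,500 > Ivan 13,500 > Sofia 7,500 > Lena 4,500.
Jonah has the top bid and wins; the price is the second-highest bid, 55,500.
Jonah's payoff = 35,000 − 55,500 = -20,500. All other bidders lose, so their payoff is 0.

Payoffs: Jamal 0, Lena 0, Ivan 0, Sofia 0, Jonah -20,500, Aditya 0, Elif 0.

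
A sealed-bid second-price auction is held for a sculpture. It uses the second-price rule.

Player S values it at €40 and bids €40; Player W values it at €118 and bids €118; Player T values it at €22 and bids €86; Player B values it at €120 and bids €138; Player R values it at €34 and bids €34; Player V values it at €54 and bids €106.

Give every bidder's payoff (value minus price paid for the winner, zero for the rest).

Ordered from highest: Player B €138; Player W €118; Player V €106; Player T €86; Player S €40; Player R €34.
Player B has the top bid and wins; the price is the second-highest bid, €118.
Player B's payoff = €120 − €118 = €2. All other bidders lose, so their payoff is 0.

Payoffs: Player S €0, Player W €0, Player T €0, Player B €2, Player R €0, Player V €0.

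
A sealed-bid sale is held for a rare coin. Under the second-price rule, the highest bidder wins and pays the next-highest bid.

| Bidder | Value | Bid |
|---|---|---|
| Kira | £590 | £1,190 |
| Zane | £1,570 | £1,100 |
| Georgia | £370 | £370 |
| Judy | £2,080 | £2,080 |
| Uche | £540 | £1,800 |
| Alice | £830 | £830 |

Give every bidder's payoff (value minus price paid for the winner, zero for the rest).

Payoffs: Kira £0, Zane £0, Georgia £0, Judy £280, Uche £0, Alice £0.

Sorted high to low: Judy £2,080; Uche £1,800; Kira £1,190; Zane £1,100; Alice £830; Georgia £370.
Judy has the top bid and wins; the price is the second-highest bid, £1,800.
Judy's payoff = £2,080 − £1,800 = £280. All other bidders lose, so their payoff is 0.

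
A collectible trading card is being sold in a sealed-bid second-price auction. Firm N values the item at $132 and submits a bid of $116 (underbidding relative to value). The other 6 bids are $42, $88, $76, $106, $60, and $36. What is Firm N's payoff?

Highest competing bid: $106.
Firm N's bid $116 is the highest overall, so Firm N wins and pays the second-highest bid, $106.
Payoff = value − price = $132 − $106 = $26.

Firm N's payoff: $26.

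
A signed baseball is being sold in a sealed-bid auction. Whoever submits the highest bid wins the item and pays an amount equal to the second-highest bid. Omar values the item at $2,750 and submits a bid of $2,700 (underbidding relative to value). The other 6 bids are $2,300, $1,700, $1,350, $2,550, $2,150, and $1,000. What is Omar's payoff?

Payoff = $200.

Highest competing bid: $2,550.
Omar's bid $2,700 is the highest overall, so Omar wins and pays the second-highest bid, $2,550.
Payoff = value − price = $2,750 − $2,550 = $200.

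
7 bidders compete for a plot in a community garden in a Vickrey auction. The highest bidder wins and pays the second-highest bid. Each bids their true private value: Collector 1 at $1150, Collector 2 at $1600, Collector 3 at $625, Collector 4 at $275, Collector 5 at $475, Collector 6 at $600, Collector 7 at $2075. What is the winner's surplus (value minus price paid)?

Winner's surplus: $475.

Bids in descending order: Collector 7 $2075 > Collector 2 $1600 > Collector 1 $1150 > Collector 3 $625 > Collector 6 $600 > Collector 5 $475 > Collector 4 $275.
Collector 7 wins with the top bid and pays the second-highest, $1600.
Surplus = $2075 − $1600 = $475.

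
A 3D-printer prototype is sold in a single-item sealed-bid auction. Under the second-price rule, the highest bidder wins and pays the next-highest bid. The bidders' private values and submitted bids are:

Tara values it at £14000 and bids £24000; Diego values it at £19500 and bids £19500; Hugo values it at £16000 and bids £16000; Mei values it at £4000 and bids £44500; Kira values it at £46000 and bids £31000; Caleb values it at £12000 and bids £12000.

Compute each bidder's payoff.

Tara £0, Diego £0, Hugo £0, Mei -£27000, Kira £0, Caleb £0.

Ranking the bids: Mei £44500, then Kira £31000, then Tara £24000, then Diego £19500, then Hugo £16000, then Caleb £12000.
Mei has the top bid and wins; the price is the second-highest bid, £31000.
Mei's payoff = £4000 − £31000 = -£27000. All other bidders lose, so their payoff is 0.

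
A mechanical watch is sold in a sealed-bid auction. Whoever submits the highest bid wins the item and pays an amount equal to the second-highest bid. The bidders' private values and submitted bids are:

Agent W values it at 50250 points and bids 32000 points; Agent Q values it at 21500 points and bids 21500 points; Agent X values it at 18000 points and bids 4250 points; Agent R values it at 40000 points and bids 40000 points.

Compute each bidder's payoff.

Payoffs: Agent W 0 points, Agent Q 0 points, Agent X 0 points, Agent R 8000 points.

Ordered from highest: Agent R 40000 points > Agent W 32000 points > Agent Q 21500 points > Agent X 4250 points.
Agent R has the top bid and wins; the price is the second-highest bid, 32000 points.
Agent R's payoff = 40000 points − 32000 points = 8000 points. All other bidders lose, so their payoff is 0.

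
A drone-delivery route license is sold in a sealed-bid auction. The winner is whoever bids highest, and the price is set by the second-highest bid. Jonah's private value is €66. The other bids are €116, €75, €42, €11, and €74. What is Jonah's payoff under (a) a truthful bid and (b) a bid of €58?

The highest competing bid is €116.
Bidding truthfully at €66: the top bid is €116 (a rival), so Jonah loses. Payoff = €0.
Bidding €58: the top bid is €116 (a rival), so Jonah loses. Payoff = €0.

(a) €0  (b) €0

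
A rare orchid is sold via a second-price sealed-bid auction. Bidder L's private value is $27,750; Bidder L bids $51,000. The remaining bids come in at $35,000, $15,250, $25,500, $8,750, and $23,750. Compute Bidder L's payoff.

Payoff = -$7,250.

Highest competing bid: $35,000.
Bidder L's bid $51,000 is the highest overall, so Bidder L wins and pays the second-highest bid, $35,000.
Payoff = value − price = $27,750 − $35,000 = -$7,250.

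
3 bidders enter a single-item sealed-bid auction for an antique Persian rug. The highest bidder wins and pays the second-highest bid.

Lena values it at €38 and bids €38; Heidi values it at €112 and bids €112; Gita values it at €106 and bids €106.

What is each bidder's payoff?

Payoffs: Lena €0, Heidi €6, Gita €0.

Sorted high to low: Heidi €112 > Gita €106 > Lena €38.
Heidi has the top bid and wins; the price is the second-highest bid, €106.
Heidi's payoff = €112 − €106 = €6. All other bidders lose, so their payoff is 0.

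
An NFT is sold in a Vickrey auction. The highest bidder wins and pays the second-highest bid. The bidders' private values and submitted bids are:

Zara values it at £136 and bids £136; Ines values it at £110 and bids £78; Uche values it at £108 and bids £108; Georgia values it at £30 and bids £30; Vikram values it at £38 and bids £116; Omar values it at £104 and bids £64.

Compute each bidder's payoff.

Ranking the bids: Zara £136; Vikram £116; Uche £108; Ines £78; Omar £64; Georgia £30.
Zara has the top bid and wins; the price is the second-highest bid, £116.
Zara's payoff = £136 − £116 = £20. All other bidders lose, so their payoff is 0.

Payoffs: Zara £20, Ines £0, Uche £0, Georgia £0, Vikram £0, Omar £0.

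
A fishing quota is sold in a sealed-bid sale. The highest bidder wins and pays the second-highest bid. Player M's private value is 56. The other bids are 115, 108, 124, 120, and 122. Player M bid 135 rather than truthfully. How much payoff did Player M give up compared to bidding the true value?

Payoff forgone: 68.

The highest competing bid is 124.
Bidding truthfully at 56: the top bid is 124 (a rival), so Player M loses. Payoff = 0.
Bidding 135: Player M has the top bid, wins, and pays the second-highest bid 124. Payoff = 56 − 124 = -68.
Regret = truthful payoff − actual payoff = 0 − -68 = 68.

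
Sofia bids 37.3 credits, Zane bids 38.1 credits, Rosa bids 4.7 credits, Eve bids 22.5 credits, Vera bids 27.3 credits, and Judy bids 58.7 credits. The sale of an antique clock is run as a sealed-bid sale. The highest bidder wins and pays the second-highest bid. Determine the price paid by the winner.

Ranking the bids: Judy 58.7 credits > Zane 38.1 credits > Sofia 37.3 credits > Vera 27.3 credits > Eve 22.5 credits > Rosa 4.7 credits.
Judy has the highest bid, so Judy wins.
The second-highest bid is 38.1 credits, so that is what Judy pays.

38.1 credits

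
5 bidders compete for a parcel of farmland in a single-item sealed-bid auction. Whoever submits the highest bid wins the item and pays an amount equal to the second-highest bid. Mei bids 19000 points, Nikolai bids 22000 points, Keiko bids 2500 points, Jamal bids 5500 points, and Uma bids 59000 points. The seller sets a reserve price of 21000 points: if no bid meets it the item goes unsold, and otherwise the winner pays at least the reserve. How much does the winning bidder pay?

Price paid: 22000 points.

Ranking the bids: Uma 59000 points; Nikolai 22000 points; Mei 19000 points; Jamal 5500 points; Keiko 2500 points.
Uma has the highest bid, so Uma wins.
The second-highest bid is 22000 points, which exceeds the reserve, so that sets the price.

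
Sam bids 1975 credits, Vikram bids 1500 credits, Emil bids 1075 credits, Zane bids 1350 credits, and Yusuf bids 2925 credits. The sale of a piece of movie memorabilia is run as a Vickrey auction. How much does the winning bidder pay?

The winner pays 1975 credits.

Ranking the bids: Yusuf 2925 credits; Sam 1975 credits; Vikram 1500 credits; Zane 1350 credits; Emil 1075 credits.
Yusuf has the highest bid, so Yusuf wins.
The second-highest bid is 1975 credits, so that is what Yusuf pays.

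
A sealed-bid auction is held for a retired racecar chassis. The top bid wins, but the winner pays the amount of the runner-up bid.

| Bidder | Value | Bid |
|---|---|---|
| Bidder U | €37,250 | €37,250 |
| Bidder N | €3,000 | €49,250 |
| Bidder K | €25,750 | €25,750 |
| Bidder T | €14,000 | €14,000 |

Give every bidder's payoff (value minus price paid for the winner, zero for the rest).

Bidder U €0, Bidder N -€34,250, Bidder K €0, Bidder T €0.

Sorted high to low: Bidder N €49,250; Bidder U €37,250; Bidder K €25,750; Bidder T €14,000.
Bidder N has the top bid and wins; the price is the second-highest bid, €37,250.
Bidder N's payoff = €3,000 − €37,250 = -€34,250. All other bidders lose, so their payoff is 0.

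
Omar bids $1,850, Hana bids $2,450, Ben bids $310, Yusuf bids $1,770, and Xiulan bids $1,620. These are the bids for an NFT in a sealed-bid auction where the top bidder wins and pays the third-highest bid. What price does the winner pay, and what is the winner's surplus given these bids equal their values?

The winner pays $1,770 for a surplus of $680.

Sorted high to low: Hana $2,450; Omar $1,850; Yusuf $1,770; Xiulan $1,620; Ben $310.
Hana is the highest bidder, so Hana wins.
Under the third-price rule, the price is the third-highest bid: $1,770.
Surplus = $2,450 − $1,770 = $680.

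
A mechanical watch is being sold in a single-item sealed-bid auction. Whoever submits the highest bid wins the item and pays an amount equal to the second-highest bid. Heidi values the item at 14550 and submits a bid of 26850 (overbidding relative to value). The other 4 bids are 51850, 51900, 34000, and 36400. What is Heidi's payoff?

Highest competing bid: 51900.
Heidi's bid 26850 is not the highest, so Heidi loses, pays nothing, and earns zero payoff.

Heidi's payoff: 0.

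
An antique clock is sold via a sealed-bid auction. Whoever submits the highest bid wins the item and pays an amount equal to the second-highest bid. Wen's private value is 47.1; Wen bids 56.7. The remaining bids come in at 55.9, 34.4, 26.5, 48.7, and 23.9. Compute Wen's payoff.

-8.8

Highest competing bid: 55.9.
Wen's bid 56.7 is the highest overall, so Wen wins and pays the second-highest bid, 55.9.
Payoff = value − price = 47.1 − 55.9 = -8.8.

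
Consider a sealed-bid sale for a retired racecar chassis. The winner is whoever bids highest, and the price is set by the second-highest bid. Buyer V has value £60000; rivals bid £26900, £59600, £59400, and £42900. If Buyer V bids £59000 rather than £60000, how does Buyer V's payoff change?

The highest competing bid is £59600.
Bidding truthfully at £60000: Buyer V has the top bid, wins, and pays the second-highest bid £59600. Payoff = £60000 − £59600 = £400.
Bidding £59000: the top bid is £59600 (a rival), so Buyer V loses. Payoff = £0.
Change = £0 − £400 = -£400.
This is the dominant-strategy logic: truthful bidding weakly beats any alternative.

Payoff change: -£400.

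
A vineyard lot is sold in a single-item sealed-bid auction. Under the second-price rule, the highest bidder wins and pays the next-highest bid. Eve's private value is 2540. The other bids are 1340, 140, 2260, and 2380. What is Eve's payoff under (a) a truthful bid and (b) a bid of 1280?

The highest competing bid is 2380.
Bidding truthfully at 2540: Eve has the top bid, wins, and pays the second-highest bid 2380. Payoff = 2540 − 2380 = 160.
Bidding 1280: the top bid is 2380 (a rival), so Eve loses. Payoff = 0.
Deviating from a truthful bid can only lose payoff in a second-price auction — never gain.

(a) 160  (b) 0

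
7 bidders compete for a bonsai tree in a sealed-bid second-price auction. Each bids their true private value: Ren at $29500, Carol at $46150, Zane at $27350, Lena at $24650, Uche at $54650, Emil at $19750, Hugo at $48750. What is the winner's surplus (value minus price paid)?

Surplus = $5900.

Ordered from highest: Uche $54650; Hugo $48750; Carol $46150; Ren $29500; Zane $27350; Lena $24650; Emil $19750.
Uche wins with the top bid and pays the second-highest, $48750.
Surplus = $54650 − $48750 = $5900.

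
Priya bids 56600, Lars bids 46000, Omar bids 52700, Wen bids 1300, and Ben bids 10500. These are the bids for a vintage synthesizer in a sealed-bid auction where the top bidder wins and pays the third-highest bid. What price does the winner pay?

Ordered from highest: Priya 56600; Omar 52700; Lars 46000; Ben 10500; Wen 1300.
Priya is the highest bidder, so Priya wins.
Under the third-price rule, the price is the third-highest bid: 46000.

The winner pays 46000.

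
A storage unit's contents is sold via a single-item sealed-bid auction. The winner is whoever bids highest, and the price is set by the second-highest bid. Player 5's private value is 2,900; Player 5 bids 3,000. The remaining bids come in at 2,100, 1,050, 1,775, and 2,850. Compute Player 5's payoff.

Highest competing bid: 2,850.
Player 5's bid 3,000 is the highest overall, so Player 5 wins and pays the second-highest bid, 2,850.
Payoff = value − price = 2,900 − 2,850 = 50.

Payoff = 50.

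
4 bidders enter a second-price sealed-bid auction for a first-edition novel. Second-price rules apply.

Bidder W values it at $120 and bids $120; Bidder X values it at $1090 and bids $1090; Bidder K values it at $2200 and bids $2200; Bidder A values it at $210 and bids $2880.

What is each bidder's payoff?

Sorted high to low: Bidder A $2880, then Bidder K $2200, then Bidder X $1090, then Bidder W $120.
Bidder A has the top bid and wins; the price is the second-highest bid, $2200.
Bidder A's payoff = $210 − $2200 = -$1990. All other bidders lose, so their payoff is 0.

Bidder W $0, Bidder X $0, Bidder K $0, Bidder A -$1990.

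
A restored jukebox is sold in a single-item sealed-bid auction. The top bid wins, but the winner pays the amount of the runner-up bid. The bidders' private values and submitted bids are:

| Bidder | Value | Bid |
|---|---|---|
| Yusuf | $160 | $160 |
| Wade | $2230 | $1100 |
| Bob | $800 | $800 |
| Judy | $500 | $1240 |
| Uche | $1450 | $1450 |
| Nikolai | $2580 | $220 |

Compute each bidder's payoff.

Yusuf $0, Wade $0, Bob $0, Judy $0, Uche $210, Nikolai $0.

Ranking the bids: Uche $1450 > Judy $1240 > Wade $1100 > Bob $800 > Nikolai $220 > Yusuf $160.
Uche has the top bid and wins; the price is the second-highest bid, $1240.
Uche's payoff = $1450 − $1240 = $210. All other bidders lose, so their payoff is 0.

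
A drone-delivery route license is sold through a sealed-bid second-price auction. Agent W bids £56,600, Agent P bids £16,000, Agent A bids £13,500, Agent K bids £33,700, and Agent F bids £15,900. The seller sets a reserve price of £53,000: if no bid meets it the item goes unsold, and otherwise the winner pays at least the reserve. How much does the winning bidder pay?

Ordered from highest: Agent W £56,600 > Agent K £33,700 > Agent P £16,000 > Agent F £15,900 > Agent A £13,500.
Agent W has the highest bid, so Agent W wins.
The second-highest bid is £33,700, but the reserve £53,000 is higher, so the price is the reserve.

£53,000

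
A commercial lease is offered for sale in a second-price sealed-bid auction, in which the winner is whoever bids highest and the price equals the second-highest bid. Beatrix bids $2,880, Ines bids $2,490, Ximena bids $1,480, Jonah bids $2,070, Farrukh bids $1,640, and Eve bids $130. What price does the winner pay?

Ranking the bids: Beatrix $2,880; Ines $2,490; Jonah $2,070; Farrukh $1,640; Ximena $1,480; Eve $130.
Beatrix is the highest bidder, so Beatrix wins.
Under the second-price rule, the price is the second-highest bid: $2,490.

$2,490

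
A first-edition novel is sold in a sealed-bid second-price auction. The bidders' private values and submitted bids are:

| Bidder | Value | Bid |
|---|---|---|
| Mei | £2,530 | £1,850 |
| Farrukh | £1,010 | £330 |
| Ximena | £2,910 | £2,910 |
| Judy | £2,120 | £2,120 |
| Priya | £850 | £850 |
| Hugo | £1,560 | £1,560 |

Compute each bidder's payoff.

Mei £0, Farrukh £0, Ximena £790, Judy £0, Priya £0, Hugo £0.

Ordered from highest: Ximena £2,910 > Judy £2,120 > Mei £1,850 > Hugo £1,560 > Priya £850 > Farrukh £330.
Ximena has the top bid and wins; the price is the second-highest bid, £2,120.
Ximena's payoff = £2,910 − £2,120 = £790. All other bidders lose, so their payoff is 0.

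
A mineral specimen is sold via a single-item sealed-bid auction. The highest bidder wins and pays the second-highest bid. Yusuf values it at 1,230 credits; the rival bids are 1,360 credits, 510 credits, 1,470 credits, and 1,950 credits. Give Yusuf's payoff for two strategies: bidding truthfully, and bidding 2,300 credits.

Truthful: 0 credits; alternative: -720 credits.

The highest competing bid is 1,950 credits.
Bidding truthfully at 1,230 credits: the top bid is 1,950 credits (a rival), so Yusuf loses. Payoff = 0 credits.
Bidding 2,300 credits: Yusuf has the top bid, wins, and pays the second-highest bid 1,950 credits. Payoff = 1,230 credits − 1,950 credits = -720 credits.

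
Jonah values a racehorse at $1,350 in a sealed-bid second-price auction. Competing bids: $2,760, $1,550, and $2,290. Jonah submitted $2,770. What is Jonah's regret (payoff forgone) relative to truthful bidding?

The highest competing bid is $2,760.
Bidding truthfully at $1,350: the top bid is $2,760 (a rival), so Jonah loses. Payoff = $0.
Bidding $2,770: Jonah has the top bid, wins, and pays the second-highest bid $2,760. Payoff = $1,350 − $2,760 = -$1,410.
Regret = truthful payoff − actual payoff = $0 − -$1,410 = $1,410.

Payoff forgone: $1,410.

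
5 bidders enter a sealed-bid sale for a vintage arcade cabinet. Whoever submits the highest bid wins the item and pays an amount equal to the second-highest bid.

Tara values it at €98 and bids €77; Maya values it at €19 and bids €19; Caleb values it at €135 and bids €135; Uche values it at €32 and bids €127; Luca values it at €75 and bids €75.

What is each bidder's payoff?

Ordered from highest: Caleb €135 > Uche €127 > Tara €77 > Luca €75 > Maya €19.
Caleb has the top bid and wins; the price is the second-highest bid, €127.
Caleb's payoff = €135 − €127 = €8. All other bidders lose, so their payoff is 0.

Tara €0, Maya €0, Caleb €8, Uche €0, Luca €0.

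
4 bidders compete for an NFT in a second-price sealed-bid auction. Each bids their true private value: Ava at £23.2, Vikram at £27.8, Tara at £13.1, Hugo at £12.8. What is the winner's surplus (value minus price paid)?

£4.6

Sorted high to low: Vikram £27.8, then Ava £23.2, then Tara £13.1, then Hugo £12.8.
Vikram wins with the top bid and pays the second-highest, £23.2.
Surplus = £27.8 − £23.2 = £4.6.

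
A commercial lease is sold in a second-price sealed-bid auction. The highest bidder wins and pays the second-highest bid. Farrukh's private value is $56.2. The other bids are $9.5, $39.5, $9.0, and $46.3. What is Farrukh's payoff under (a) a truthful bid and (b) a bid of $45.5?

The highest competing bid is $46.3.
Bidding truthfully at $56.2: Farrukh has the top bid, wins, and pays the second-highest bid $46.3. Payoff = $56.2 − $46.3 = $9.9.
Bidding $45.5: the top bid is $46.3 (a rival), so Farrukh loses. Payoff = $0.0.
This is the dominant-strategy logic: truthful bidding weakly beats any alternative.

Truthful: $9.9; alternative: $0.0.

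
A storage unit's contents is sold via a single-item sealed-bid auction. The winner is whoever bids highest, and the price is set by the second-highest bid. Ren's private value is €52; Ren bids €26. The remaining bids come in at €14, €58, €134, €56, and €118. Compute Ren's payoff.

Ren's payoff: €0.

Highest competing bid: €134.
Ren's bid €26 is not the highest, so Ren loses, pays nothing, and earns zero payoff.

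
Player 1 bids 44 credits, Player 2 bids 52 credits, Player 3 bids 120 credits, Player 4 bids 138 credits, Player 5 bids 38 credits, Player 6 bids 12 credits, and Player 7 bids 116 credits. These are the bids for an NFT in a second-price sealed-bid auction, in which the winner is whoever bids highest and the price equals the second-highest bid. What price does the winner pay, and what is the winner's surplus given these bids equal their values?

Price 120 credits; surplus 18 credits.

Sorted high to low: Player 4 138 credits; Player 3 120 credits; Player 7 116 credits; Player 2 52 credits; Player 1 44 credits; Player 5 38 credits; Player 6 12 credits.
Player 4 is the highest bidder, so Player 4 wins.
Under the second-price rule, the price is the second-highest bid: 120 credits.
Surplus = 138 credits − 120 credits = 18 credits.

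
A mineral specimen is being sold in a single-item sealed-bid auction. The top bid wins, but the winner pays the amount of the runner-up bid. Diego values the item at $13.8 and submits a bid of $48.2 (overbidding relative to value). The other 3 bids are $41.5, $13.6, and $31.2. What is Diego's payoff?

Highest competing bid: $41.5.
Diego's bid $48.2 is the highest overall, so Diego wins and pays the second-highest bid, $41.5.
Payoff = value − price = $13.8 − $41.5 = -$27.7.
Overbidding won the item at a price above value — truthful bidding would have avoided this loss.

-$27.7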